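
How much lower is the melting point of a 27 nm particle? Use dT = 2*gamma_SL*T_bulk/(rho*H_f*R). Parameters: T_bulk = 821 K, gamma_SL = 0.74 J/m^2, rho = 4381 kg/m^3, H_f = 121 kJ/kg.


Radius R = 27/2 = 13.5 nm = 1.35e-08 m
Convert H_f = 121 kJ/kg = 121000 J/kg
dT = 2 * gamma_SL * T_bulk / (rho * H_f * R)
dT = 2 * 0.74 * 821 / (4381 * 121000 * 1.35e-08)
dT = 169.8 K

169.8


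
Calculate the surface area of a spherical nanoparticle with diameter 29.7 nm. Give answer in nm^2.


Radius r = 29.7/2 = 14.85 nm
Surface area SA = 4 * pi * r^2
SA = 4 * pi * (14.85)^2
SA = 2771.17 nm^2

2771.17


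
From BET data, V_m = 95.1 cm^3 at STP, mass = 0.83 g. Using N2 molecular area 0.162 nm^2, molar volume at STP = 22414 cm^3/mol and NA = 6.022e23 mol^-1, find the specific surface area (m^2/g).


Number of moles in monolayer = V_m / 22414 = 95.1 / 22414 = 0.00424288
Number of molecules = moles * NA = 0.00424288 * 6.022e23
SA = molecules * sigma / mass
SA = (95.1 / 22414) * 6.022e23 * 0.162e-18 / 0.83
SA = 498.7 m^2/g

498.7


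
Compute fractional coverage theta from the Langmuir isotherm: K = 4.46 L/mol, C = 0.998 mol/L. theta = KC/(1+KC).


Langmuir isotherm: theta = K*C / (1 + K*C)
K*C = 4.46 * 0.998 = 4.45108
theta = 4.45108 / (1 + 4.45108) = 4.45108 / 5.45108
theta = 0.8166

0.8166


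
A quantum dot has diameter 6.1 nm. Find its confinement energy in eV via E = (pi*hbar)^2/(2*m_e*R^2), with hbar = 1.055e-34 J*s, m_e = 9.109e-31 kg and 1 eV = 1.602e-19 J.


Radius R = 6.1/2 = 3.05 nm = 3.05e-09 m
E = (pi * 1.055e-34)^2 / (2 * 9.109e-31 * (3.05e-09)^2)
E(J) = 6.48193e-21
E = E(J) / 1.602e-19 = 0.0405 eV

0.0405


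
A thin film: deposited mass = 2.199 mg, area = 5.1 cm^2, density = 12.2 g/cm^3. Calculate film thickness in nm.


Convert: m = 2.199 mg = 2.1990e-06 kg, A = 5.1 cm^2 = 5.1000e-04 m^2, rho = 12.2 g/cm^3 = 12200 kg/m^3
t = m / (A * rho)
t = 2.1990e-06 / (5.1000e-04 * 12200)
t = 3.5342e-07 m = 353.4 nm

353.4


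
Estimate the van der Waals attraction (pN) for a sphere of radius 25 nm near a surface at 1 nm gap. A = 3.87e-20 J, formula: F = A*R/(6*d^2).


Convert to SI: R = 25 nm = 2.5e-08 m, d = 1 nm = 1e-09 m
F = A * R / (6 * d^2)
F = 3.87e-20 * 2.5e-08 / (6 * (1e-09)^2)
F = 1.6125e-10 N = 161.25 pN

161.25


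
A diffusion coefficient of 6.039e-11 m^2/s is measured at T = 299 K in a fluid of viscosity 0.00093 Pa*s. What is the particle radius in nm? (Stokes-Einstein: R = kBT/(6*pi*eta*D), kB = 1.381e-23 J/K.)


Stokes-Einstein: R = kB*T / (6*pi*eta*D)
R = 1.381e-23 * 299 / (6 * pi * 0.00093 * 6.039e-11)
R = 3.90046e-09 m = 3.9 nm

3.9


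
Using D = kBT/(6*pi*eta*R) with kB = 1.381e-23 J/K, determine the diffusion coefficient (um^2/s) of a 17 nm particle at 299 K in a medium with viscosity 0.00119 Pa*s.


Radius R = 17/2 = 8.5 nm = 8.5e-09 m
D = kB*T / (6*pi*eta*R)
D = 1.381e-23 * 299 / (6 * pi * 0.00119 * 8.5e-09)
D = 2.1657e-11 m^2/s = 21.657 um^2/s

21.657


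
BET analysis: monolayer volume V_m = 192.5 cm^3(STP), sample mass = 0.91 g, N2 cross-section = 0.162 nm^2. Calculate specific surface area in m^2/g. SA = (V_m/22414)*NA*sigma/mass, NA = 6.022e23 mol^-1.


Number of moles in monolayer = V_m / 22414 = 192.5 / 22414 = 0.00858838
Number of molecules = moles * NA = 0.00858838 * 6.022e23
SA = molecules * sigma / mass
SA = (192.5 / 22414) * 6.022e23 * 0.162e-18 / 0.91
SA = 920.7 m^2/g

920.7


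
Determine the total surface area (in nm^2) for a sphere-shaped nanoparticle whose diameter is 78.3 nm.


Radius r = 78.3/2 = 39.15 nm
Surface area SA = 4 * pi * r^2
SA = 4 * pi * (39.15)^2
SA = 19260.76 nm^2

19260.76


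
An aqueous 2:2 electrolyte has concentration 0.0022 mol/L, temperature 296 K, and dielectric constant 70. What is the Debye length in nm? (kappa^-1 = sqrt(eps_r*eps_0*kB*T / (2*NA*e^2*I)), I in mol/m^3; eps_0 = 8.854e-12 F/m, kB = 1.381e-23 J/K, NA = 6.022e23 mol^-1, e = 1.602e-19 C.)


Ionic strength I = 0.0022 * 2^2 * 1000 = 8.8 mol/m^3
kappa^-1 = sqrt(70 * 8.854e-12 * 1.381e-23 * 296 / (2 * 6.022e23 * (1.602e-19)^2 * 8.8))
kappa^-1 = 3.052 nm

3.052


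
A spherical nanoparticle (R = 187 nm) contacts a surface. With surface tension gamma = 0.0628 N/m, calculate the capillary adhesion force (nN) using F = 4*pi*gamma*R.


Convert radius: R = 187 nm = 1.87e-07 m
F = 4 * pi * gamma * R
F = 4 * pi * 0.0628 * 1.87e-07
F = 1.47574e-07 N = 147.5744 nN

147.5744


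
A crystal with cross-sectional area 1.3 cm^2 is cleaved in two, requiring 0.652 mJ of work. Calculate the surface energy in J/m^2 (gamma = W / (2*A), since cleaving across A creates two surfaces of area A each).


Convert: A = 1.3 cm^2 = 0.00013 m^2, W = 0.652 mJ = 0.000652 J
Cleaving exposes two faces of area A, so total new surface = 2*A and gamma = W / (2*A)
gamma = 0.000652 / (2 * 0.00013)
gamma = 2.508 J/m^2

2.508


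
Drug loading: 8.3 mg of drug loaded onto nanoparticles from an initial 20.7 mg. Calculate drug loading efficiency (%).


Drug loading efficiency = (drug loaded / drug initial) * 100
DLE = 8.3 / 20.7 * 100
DLE = 0.401 * 100
DLE = 40.1%

40.1


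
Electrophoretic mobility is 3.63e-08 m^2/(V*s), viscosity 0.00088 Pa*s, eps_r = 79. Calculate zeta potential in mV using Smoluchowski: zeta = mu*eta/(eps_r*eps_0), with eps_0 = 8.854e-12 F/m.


Smoluchowski equation: zeta = mu * eta / (eps_r * eps_0)
zeta = 3.63e-08 * 0.00088 / (79 * 8.854e-12)
zeta = 0.045669 V = 45.67 mV

45.67


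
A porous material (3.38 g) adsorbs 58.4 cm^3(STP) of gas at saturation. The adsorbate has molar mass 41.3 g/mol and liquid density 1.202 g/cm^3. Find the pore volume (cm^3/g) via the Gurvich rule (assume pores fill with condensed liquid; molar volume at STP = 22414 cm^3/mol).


Moles adsorbed n = V_ads / 22414 = 58.4 / 22414 = 2.605514e-03 mol
Liquid volume V_liq = n * M / rho_liq = 2.605514e-03 * 41.3 / 1.202 = 0.08952 cm^3
Specific pore volume V_pore = V_liq / m_sample = 0.08952 / 3.38
V_pore = 0.0265 cm^3/g

0.0265


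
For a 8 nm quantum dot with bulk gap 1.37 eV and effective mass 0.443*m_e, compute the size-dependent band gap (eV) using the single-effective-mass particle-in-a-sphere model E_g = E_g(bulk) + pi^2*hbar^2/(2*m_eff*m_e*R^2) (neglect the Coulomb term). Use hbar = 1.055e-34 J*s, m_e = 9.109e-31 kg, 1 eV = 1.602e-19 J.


Radius R = 8/2 nm = 4e-09 m
Confinement energy dE = pi^2 * hbar^2 / (2 * m_eff * m_e * R^2)
dE = pi^2 * (1.055e-34)^2 / (2 * 0.443 * 9.109e-31 * (4e-09)^2) J, divided by 1.602e-19 J/eV
dE = 0.0531 eV
Total band gap = E_g(bulk) + dE = 1.37 + 0.0531 = 1.4231 eV

1.4231


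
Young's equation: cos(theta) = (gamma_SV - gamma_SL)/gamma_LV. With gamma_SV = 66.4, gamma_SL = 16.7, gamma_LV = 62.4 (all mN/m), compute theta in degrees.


cos(theta) = (gamma_SV - gamma_SL) / gamma_LV
cos(theta) = (66.4 - 16.7) / 62.4
cos(theta) = 0.796474
theta = arccos(0.796474) = 37.21 degrees

37.21


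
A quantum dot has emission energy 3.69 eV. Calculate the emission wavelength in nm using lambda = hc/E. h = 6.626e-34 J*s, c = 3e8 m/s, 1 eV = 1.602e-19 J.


Convert energy: E = 3.69 eV = 3.69 * 1.602e-19 = 5.91138e-19 J
lambda = h*c / E = 6.626e-34 * 3e8 / 5.91138e-19
lambda = 3.36267e-07 m = 336.3 nm

336.3


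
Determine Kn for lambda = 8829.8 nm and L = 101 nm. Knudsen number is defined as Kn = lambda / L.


Knudsen number Kn = lambda / L
Kn = 8829.8 / 101
Kn = 87.4238

87.4238


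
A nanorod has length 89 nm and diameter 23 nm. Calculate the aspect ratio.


Aspect ratio AR = length / diameter
AR = 89 / 23
AR = 3.87

3.87


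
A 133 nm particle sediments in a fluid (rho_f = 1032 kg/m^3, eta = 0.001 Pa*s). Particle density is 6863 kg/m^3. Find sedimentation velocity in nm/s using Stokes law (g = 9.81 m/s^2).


Radius R = 133/2 nm = 6.65e-08 m
Density difference = 6863 - 1032 = 5831 kg/m^3
v = 2 * R^2 * (rho_p - rho_f) * g / (9 * eta)
v = 2 * (6.65e-08)^2 * 5831 * 9.81 / (9 * 0.001)
v = 5.62138e-08 m/s = 56.2138 nm/s

56.2138


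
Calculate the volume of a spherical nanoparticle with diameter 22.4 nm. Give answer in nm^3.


Radius r = 22.4/2 = 11.2 nm
Volume V = (4/3) * pi * r^3
V = (4/3) * pi * (11.2)^3
V = 5884.95 nm^3

5884.95


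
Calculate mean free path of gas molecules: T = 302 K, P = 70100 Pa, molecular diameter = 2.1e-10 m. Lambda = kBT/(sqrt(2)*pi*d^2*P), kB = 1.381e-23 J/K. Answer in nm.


Mean free path: lambda = kB*T / (sqrt(2) * pi * d^2 * P)
lambda = 1.381e-23 * 302 / (sqrt(2) * pi * (2.1e-10)^2 * 70100)
lambda = 3.03654e-07 m
lambda = 303.65 nm

303.65


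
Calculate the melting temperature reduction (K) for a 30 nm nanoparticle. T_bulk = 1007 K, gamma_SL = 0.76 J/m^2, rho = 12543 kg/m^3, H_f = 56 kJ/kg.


Radius R = 30/2 = 15 nm = 1.5e-08 m
Convert H_f = 56 kJ/kg = 56000 J/kg
dT = 2 * gamma_SL * T_bulk / (rho * H_f * R)
dT = 2 * 0.76 * 1007 / (12543 * 56000 * 1.5e-08)
dT = 145.3 K

145.3


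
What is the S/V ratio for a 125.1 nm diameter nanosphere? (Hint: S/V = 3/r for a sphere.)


Radius r = 125.1/2 = 62.55 nm
S/V = 3 / r = 3 / 62.55
S/V = 0.048 nm^-1

0.048


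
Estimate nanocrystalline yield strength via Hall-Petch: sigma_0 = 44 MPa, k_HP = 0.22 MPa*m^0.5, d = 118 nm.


d = 118 nm = 1.18e-07 m
sqrt(d) = 0.0003435113
Hall-Petch contribution = k / sqrt(d) = 0.22 / 0.0003435113 = 640.4 MPa
sigma = sigma_0 + k/sqrt(d) = 44 + 640.4 = 684.4 MPa

684.4


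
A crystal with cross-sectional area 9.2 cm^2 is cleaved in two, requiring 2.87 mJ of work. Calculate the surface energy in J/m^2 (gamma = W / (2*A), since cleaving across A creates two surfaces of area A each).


Convert: A = 9.2 cm^2 = 0.00092 m^2, W = 2.87 mJ = 0.00287 J
Cleaving exposes two faces of area A, so total new surface = 2*A and gamma = W / (2*A)
gamma = 0.00287 / (2 * 0.00092)
gamma = 1.56 J/m^2

1.56


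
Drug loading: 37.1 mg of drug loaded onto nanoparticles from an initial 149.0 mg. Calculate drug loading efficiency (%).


Drug loading efficiency = (drug loaded / drug initial) * 100
DLE = 37.1 / 149.0 * 100
DLE = 0.249 * 100
DLE = 24.9%

24.9


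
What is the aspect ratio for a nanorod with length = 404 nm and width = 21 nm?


Aspect ratio AR = length / diameter
AR = 404 / 21
AR = 19.24

19.24


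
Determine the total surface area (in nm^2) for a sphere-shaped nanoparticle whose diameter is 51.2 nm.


Radius r = 51.2/2 = 25.6 nm
Surface area SA = 4 * pi * r^2
SA = 4 * pi * (25.6)^2
SA = 8235.5 nm^2

8235.5


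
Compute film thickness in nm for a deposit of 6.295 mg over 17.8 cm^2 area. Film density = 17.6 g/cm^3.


Convert: m = 6.295 mg = 6.2950e-06 kg, A = 17.8 cm^2 = 1.7800e-03 m^2, rho = 17.6 g/cm^3 = 17600 kg/m^3
t = m / (A * rho)
t = 6.2950e-06 / (1.7800e-03 * 17600)
t = 2.0094e-07 m = 200.9 nm

200.9


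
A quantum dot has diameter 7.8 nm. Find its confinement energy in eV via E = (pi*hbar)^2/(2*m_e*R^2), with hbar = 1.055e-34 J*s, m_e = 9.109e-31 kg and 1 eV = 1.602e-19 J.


Radius R = 7.8/2 = 3.9 nm = 3.9e-09 m
E = (pi * 1.055e-34)^2 / (2 * 9.109e-31 * (3.9e-09)^2)
E(J) = 3.96438e-21
E = E(J) / 1.602e-19 = 0.0247 eV

0.0247


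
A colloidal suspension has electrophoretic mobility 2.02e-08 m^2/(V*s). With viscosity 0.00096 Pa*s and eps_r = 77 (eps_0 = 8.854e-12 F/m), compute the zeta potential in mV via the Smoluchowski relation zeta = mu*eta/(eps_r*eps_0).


Smoluchowski equation: zeta = mu * eta / (eps_r * eps_0)
zeta = 2.02e-08 * 0.00096 / (77 * 8.854e-12)
zeta = 0.028444 V = 28.44 mV

28.44


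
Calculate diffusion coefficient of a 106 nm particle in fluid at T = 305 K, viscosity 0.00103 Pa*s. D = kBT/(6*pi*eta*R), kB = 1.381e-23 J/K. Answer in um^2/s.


Radius R = 106/2 = 53 nm = 5.3e-08 m
D = kB*T / (6*pi*eta*R)
D = 1.381e-23 * 305 / (6 * pi * 0.00103 * 5.3e-08)
D = 4.09335e-12 m^2/s = 4.093 um^2/s

4.093


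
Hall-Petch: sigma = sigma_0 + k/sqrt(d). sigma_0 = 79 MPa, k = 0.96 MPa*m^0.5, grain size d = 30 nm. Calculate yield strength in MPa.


d = 30 nm = 3e-08 m
sqrt(d) = 0.0001732051
Hall-Petch contribution = k / sqrt(d) = 0.96 / 0.0001732051 = 5542.6 MPa
sigma = sigma_0 + k/sqrt(d) = 79 + 5542.6 = 5621.6 MPa

5621.6


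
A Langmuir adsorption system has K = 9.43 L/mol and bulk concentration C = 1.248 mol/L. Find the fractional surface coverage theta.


Langmuir isotherm: theta = K*C / (1 + K*C)
K*C = 9.43 * 1.248 = 11.76864
theta = 11.76864 / (1 + 11.76864) = 11.76864 / 12.76864
theta = 0.9217

0.9217


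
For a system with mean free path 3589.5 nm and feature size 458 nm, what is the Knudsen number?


Knudsen number Kn = lambda / L
Kn = 3589.5 / 458
Kn = 7.8373

7.8373


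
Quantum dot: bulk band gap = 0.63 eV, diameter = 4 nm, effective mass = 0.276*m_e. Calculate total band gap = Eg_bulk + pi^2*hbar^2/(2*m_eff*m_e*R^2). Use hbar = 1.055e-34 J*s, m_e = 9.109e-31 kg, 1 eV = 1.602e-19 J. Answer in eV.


Radius R = 4/2 nm = 2e-09 m
Confinement energy dE = pi^2 * hbar^2 / (2 * m_eff * m_e * R^2)
dE = pi^2 * (1.055e-34)^2 / (2 * 0.276 * 9.109e-31 * (2e-09)^2) J, divided by 1.602e-19 J/eV
dE = 0.3409 eV
Total band gap = E_g(bulk) + dE = 0.63 + 0.3409 = 0.9709 eV

0.9709


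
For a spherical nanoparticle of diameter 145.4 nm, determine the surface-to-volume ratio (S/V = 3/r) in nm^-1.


Radius r = 145.4/2 = 72.7 nm
S/V = 3 / r = 3 / 72.7
S/V = 0.0413 nm^-1

0.0413


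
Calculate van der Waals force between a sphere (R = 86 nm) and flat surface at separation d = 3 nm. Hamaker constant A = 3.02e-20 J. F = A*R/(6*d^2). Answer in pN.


Convert to SI: R = 86 nm = 8.6e-08 m, d = 3 nm = 3e-09 m
F = A * R / (6 * d^2)
F = 3.02e-20 * 8.6e-08 / (6 * (3e-09)^2)
F = 4.80963e-11 N = 48.096 pN

48.096


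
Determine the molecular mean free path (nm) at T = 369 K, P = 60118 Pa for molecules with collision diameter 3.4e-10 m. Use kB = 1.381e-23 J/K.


Mean free path: lambda = kB*T / (sqrt(2) * pi * d^2 * P)
lambda = 1.381e-23 * 369 / (sqrt(2) * pi * (3.4e-10)^2 * 60118)
lambda = 1.65041e-07 m
lambda = 165.04 nm

165.04


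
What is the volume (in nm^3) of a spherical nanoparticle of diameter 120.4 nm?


Radius r = 120.4/2 = 60.2 nm
Volume V = (4/3) * pi * r^3
V = (4/3) * pi * (60.2)^3
V = 913856.66 nm^3

913856.66


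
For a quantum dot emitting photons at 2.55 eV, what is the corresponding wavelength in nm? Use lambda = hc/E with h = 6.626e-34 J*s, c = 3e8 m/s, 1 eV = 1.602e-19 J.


Convert energy: E = 2.55 eV = 2.55 * 1.602e-19 = 4.0851e-19 J
lambda = h*c / E = 6.626e-34 * 3e8 / 4.0851e-19
lambda = 4.86598e-07 m = 486.6 nm

486.6


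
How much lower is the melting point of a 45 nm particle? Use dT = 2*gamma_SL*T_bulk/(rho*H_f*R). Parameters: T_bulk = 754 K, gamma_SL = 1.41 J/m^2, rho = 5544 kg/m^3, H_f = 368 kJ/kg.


Radius R = 45/2 = 22.5 nm = 2.25e-08 m
Convert H_f = 368 kJ/kg = 368000 J/kg
dT = 2 * gamma_SL * T_bulk / (rho * H_f * R)
dT = 2 * 1.41 * 754 / (5544 * 368000 * 2.25e-08)
dT = 46.3 K

46.3


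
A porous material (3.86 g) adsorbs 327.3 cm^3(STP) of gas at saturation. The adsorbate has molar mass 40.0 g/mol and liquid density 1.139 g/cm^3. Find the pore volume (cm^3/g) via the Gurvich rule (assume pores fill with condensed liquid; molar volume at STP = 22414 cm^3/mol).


Moles adsorbed n = V_ads / 22414 = 327.3 / 22414 = 1.460248e-02 mol
Liquid volume V_liq = n * M / rho_liq = 1.460248e-02 * 40.0 / 1.139 = 0.51282 cm^3
Specific pore volume V_pore = V_liq / m_sample = 0.51282 / 3.86
V_pore = 0.1329 cm^3/g

0.1329


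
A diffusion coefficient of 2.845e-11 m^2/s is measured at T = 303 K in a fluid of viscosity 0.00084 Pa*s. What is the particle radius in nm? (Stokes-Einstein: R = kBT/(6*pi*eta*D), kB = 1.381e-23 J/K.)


Stokes-Einstein: R = kB*T / (6*pi*eta*D)
R = 1.381e-23 * 303 / (6 * pi * 0.00084 * 2.845e-11)
R = 9.2891e-09 m = 9.29 nm

9.29


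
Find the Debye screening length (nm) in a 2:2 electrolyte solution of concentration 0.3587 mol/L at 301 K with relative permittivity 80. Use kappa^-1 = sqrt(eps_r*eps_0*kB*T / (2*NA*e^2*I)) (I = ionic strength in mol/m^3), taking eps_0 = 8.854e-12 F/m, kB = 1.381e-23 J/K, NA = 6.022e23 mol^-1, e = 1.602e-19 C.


Ionic strength I = 0.3587 * 2^2 * 1000 = 1434.8 mol/m^3
kappa^-1 = sqrt(80 * 8.854e-12 * 1.381e-23 * 301 / (2 * 6.022e23 * (1.602e-19)^2 * 1434.8))
kappa^-1 = 0.258 nm

0.258


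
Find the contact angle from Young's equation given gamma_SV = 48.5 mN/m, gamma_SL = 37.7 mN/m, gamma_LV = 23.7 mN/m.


cos(theta) = (gamma_SV - gamma_SL) / gamma_LV
cos(theta) = (48.5 - 37.7) / 23.7
cos(theta) = 0.455696
theta = arccos(0.455696) = 62.89 degrees

62.89


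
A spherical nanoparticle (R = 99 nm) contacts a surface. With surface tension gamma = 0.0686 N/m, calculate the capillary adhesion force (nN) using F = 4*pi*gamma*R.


Convert radius: R = 99 nm = 9.9e-08 m
F = 4 * pi * gamma * R
F = 4 * pi * 0.0686 * 9.9e-08
F = 8.53432e-08 N = 85.3432 nN

85.3432


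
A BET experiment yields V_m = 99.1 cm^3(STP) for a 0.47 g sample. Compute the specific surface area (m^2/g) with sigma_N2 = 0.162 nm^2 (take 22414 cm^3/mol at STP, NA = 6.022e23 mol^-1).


Number of moles in monolayer = V_m / 22414 = 99.1 / 22414 = 0.00442134
Number of molecules = moles * NA = 0.00442134 * 6.022e23
SA = molecules * sigma / mass
SA = (99.1 / 22414) * 6.022e23 * 0.162e-18 / 0.47
SA = 917.7 m^2/g

917.7


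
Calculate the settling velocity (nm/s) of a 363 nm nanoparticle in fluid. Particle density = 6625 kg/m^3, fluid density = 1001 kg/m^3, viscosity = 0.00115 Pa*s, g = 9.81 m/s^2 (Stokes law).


Radius R = 363/2 nm = 1.815e-07 m
Density difference = 6625 - 1001 = 5624 kg/m^3
v = 2 * R^2 * (rho_p - rho_f) * g / (9 * eta)
v = 2 * (1.815e-07)^2 * 5624 * 9.81 / (9 * 0.00115)
v = 3.51202e-07 m/s = 351.2022 nm/s

351.2022


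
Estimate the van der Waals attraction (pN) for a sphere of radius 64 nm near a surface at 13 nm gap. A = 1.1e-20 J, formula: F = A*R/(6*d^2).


Convert to SI: R = 64 nm = 6.4e-08 m, d = 13 nm = 1.3e-08 m
F = A * R / (6 * d^2)
F = 1.1e-20 * 6.4e-08 / (6 * (1.3e-08)^2)
F = 6.9428e-13 N = 0.694 pN

0.694


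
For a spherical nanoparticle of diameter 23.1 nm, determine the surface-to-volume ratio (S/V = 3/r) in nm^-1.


Radius r = 23.1/2 = 11.55 nm
S/V = 3 / r = 3 / 11.55
S/V = 0.2597 nm^-1

0.2597


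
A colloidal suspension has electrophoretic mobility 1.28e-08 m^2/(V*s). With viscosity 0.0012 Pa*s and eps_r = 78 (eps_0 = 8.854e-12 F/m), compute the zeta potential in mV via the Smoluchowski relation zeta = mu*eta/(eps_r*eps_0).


Smoluchowski equation: zeta = mu * eta / (eps_r * eps_0)
zeta = 1.28e-08 * 0.0012 / (78 * 8.854e-12)
zeta = 0.022241 V = 22.24 mV

22.24


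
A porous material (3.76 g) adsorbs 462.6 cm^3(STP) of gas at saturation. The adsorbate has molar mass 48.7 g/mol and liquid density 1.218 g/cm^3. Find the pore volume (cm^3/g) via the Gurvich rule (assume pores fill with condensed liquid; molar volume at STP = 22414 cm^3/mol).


Moles adsorbed n = V_ads / 22414 = 462.6 / 22414 = 2.063889e-02 mol
Liquid volume V_liq = n * M / rho_liq = 2.063889e-02 * 48.7 / 1.218 = 0.82522 cm^3
Specific pore volume V_pore = V_liq / m_sample = 0.82522 / 3.76
V_pore = 0.2195 cm^3/g

0.2195


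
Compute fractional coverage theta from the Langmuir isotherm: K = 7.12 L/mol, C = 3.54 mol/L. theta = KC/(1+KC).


Langmuir isotherm: theta = K*C / (1 + K*C)
K*C = 7.12 * 3.54 = 25.2048
theta = 25.2048 / (1 + 25.2048) = 25.2048 / 26.2048
theta = 0.9618

0.9618


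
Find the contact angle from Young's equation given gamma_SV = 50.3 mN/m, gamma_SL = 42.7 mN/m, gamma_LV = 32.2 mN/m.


cos(theta) = (gamma_SV - gamma_SL) / gamma_LV
cos(theta) = (50.3 - 42.7) / 32.2
cos(theta) = 0.236025
theta = arccos(0.236025) = 76.35 degrees

76.35


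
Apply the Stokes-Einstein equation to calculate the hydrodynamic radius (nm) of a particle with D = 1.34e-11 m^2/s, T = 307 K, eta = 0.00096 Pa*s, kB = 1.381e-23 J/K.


Stokes-Einstein: R = kB*T / (6*pi*eta*D)
R = 1.381e-23 * 307 / (6 * pi * 0.00096 * 1.34e-11)
R = 1.74846e-08 m = 17.48 nm

17.48


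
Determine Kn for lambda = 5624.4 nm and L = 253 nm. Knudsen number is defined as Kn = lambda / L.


Knudsen number Kn = lambda / L
Kn = 5624.4 / 253
Kn = 22.2308

22.2308


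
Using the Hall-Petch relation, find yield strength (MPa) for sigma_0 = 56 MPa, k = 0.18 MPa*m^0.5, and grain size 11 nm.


d = 11 nm = 1.1e-08 m
sqrt(d) = 0.0001048809
Hall-Petch contribution = k / sqrt(d) = 0.18 / 0.0001048809 = 1716.2 MPa
sigma = sigma_0 + k/sqrt(d) = 56 + 1716.2 = 1772.2 MPa

1772.2


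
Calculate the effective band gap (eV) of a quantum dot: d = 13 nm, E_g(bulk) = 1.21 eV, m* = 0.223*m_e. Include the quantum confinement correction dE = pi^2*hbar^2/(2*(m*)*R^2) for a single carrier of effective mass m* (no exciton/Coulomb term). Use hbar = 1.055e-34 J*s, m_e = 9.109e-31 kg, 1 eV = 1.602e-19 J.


Radius R = 13/2 nm = 6.5e-09 m
Confinement energy dE = pi^2 * hbar^2 / (2 * m_eff * m_e * R^2)
dE = pi^2 * (1.055e-34)^2 / (2 * 0.223 * 9.109e-31 * (6.5e-09)^2) J, divided by 1.602e-19 J/eV
dE = 0.0399 eV
Total band gap = E_g(bulk) + dE = 1.21 + 0.0399 = 1.2499 eV

1.2499


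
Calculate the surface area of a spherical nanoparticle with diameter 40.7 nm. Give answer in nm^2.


Radius r = 40.7/2 = 20.35 nm
Surface area SA = 4 * pi * r^2
SA = 4 * pi * (20.35)^2
SA = 5204.02 nm^2

5204.02


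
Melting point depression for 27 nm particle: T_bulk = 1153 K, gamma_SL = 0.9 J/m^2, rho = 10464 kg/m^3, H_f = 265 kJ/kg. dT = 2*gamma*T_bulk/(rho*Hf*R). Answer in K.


Radius R = 27/2 = 13.5 nm = 1.35e-08 m
Convert H_f = 265 kJ/kg = 265000 J/kg
dT = 2 * gamma_SL * T_bulk / (rho * H_f * R)
dT = 2 * 0.9 * 1153 / (10464 * 265000 * 1.35e-08)
dT = 55.4 K

55.4


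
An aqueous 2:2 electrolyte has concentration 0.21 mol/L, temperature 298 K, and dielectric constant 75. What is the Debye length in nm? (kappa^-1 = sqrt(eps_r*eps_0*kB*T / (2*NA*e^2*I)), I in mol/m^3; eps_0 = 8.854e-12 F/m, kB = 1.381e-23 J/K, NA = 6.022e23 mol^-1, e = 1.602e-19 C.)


Ionic strength I = 0.21 * 2^2 * 1000 = 840 mol/m^3
kappa^-1 = sqrt(75 * 8.854e-12 * 1.381e-23 * 298 / (2 * 6.022e23 * (1.602e-19)^2 * 840))
kappa^-1 = 0.324 nm

0.324


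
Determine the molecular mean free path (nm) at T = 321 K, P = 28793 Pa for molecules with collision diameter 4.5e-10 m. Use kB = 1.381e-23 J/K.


Mean free path: lambda = kB*T / (sqrt(2) * pi * d^2 * P)
lambda = 1.381e-23 * 321 / (sqrt(2) * pi * (4.5e-10)^2 * 28793)
lambda = 1.71128e-07 m
lambda = 171.13 nm

171.13


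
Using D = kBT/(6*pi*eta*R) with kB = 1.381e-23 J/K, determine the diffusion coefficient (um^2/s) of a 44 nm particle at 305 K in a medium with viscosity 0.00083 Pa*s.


Radius R = 44/2 = 22 nm = 2.2e-08 m
D = kB*T / (6*pi*eta*R)
D = 1.381e-23 * 305 / (6 * pi * 0.00083 * 2.2e-08)
D = 1.22375e-11 m^2/s = 12.237 um^2/s

12.237


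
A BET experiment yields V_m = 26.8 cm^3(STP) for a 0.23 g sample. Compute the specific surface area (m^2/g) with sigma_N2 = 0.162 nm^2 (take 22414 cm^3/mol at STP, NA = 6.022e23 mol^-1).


Number of moles in monolayer = V_m / 22414 = 26.8 / 22414 = 0.00119568
Number of molecules = moles * NA = 0.00119568 * 6.022e23
SA = molecules * sigma / mass
SA = (26.8 / 22414) * 6.022e23 * 0.162e-18 / 0.23
SA = 507.2 m^2/g

507.2


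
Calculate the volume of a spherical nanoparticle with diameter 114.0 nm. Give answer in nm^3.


Radius r = 114.0/2 = 57 nm
Volume V = (4/3) * pi * r^3
V = (4/3) * pi * (57)^3
V = 775734.62 nm^3

775734.62


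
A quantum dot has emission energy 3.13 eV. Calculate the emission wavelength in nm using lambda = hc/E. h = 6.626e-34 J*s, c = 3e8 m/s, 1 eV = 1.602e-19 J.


Convert energy: E = 3.13 eV = 3.13 * 1.602e-19 = 5.01426e-19 J
lambda = h*c / E = 6.626e-34 * 3e8 / 5.01426e-19
lambda = 3.96429e-07 m = 396.4 nm

396.4


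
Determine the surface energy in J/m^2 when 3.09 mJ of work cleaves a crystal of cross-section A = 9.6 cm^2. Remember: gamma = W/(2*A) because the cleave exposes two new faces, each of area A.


Convert: A = 9.6 cm^2 = 0.00096 m^2, W = 3.09 mJ = 0.00309 J
Cleaving exposes two faces of area A, so total new surface = 2*A and gamma = W / (2*A)
gamma = 0.00309 / (2 * 0.00096)
gamma = 1.609 J/m^2

1.609


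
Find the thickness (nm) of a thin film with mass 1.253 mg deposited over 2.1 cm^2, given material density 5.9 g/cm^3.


Convert: m = 1.253 mg = 1.2530e-06 kg, A = 2.1 cm^2 = 2.1000e-04 m^2, rho = 5.9 g/cm^3 = 5900 kg/m^3
t = m / (A * rho)
t = 1.2530e-06 / (2.1000e-04 * 5900)
t = 1.0113e-06 m = 1011.3 nm

1011.3


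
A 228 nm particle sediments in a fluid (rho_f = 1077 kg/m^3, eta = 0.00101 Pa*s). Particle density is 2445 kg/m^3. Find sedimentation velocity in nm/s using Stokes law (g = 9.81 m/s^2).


Radius R = 228/2 nm = 1.14e-07 m
Density difference = 2445 - 1077 = 1368 kg/m^3
v = 2 * R^2 * (rho_p - rho_f) * g / (9 * eta)
v = 2 * (1.14e-07)^2 * 1368 * 9.81 / (9 * 0.00101)
v = 3.83735e-08 m/s = 38.3735 nm/s

38.3735


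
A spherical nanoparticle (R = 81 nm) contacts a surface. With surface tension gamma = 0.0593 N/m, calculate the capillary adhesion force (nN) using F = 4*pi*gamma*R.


Convert radius: R = 81 nm = 8.1e-08 m
F = 4 * pi * gamma * R
F = 4 * pi * 0.0593 * 8.1e-08
F = 6.036e-08 N = 60.36 nN

60.36


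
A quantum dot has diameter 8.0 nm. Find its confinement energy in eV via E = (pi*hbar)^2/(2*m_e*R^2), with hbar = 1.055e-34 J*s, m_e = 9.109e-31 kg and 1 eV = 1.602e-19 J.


Radius R = 8.0/2 = 4 nm = 4e-09 m
E = (pi * 1.055e-34)^2 / (2 * 9.109e-31 * (4e-09)^2)
E(J) = 3.76863e-21
E = E(J) / 1.602e-19 = 0.0235 eV

0.0235


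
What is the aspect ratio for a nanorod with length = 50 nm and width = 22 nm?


Aspect ratio AR = length / diameter
AR = 50 / 22
AR = 2.27

2.27


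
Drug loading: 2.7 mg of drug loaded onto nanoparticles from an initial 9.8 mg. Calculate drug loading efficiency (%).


Drug loading efficiency = (drug loaded / drug initial) * 100
DLE = 2.7 / 9.8 * 100
DLE = 0.2755 * 100
DLE = 27.55%

27.55


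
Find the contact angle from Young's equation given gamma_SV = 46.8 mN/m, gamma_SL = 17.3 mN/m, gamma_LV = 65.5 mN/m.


cos(theta) = (gamma_SV - gamma_SL) / gamma_LV
cos(theta) = (46.8 - 17.3) / 65.5
cos(theta) = 0.450382
theta = arccos(0.450382) = 63.23 degrees

63.23


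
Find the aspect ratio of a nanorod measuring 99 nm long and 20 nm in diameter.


Aspect ratio AR = length / diameter
AR = 99 / 20
AR = 4.95

4.95


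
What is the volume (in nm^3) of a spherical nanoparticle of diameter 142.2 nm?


Radius r = 142.2/2 = 71.1 nm
Volume V = (4/3) * pi * r^3
V = (4/3) * pi * (71.1)^3
V = 1505557.72 nm^3

1505557.72


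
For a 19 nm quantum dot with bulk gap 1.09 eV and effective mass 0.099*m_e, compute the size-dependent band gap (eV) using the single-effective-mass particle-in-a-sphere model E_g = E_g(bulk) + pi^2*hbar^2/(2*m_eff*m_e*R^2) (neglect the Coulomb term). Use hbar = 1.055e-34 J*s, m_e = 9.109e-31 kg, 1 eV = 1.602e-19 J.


Radius R = 19/2 nm = 9.5e-09 m
Confinement energy dE = pi^2 * hbar^2 / (2 * m_eff * m_e * R^2)
dE = pi^2 * (1.055e-34)^2 / (2 * 0.099 * 9.109e-31 * (9.5e-09)^2) J, divided by 1.602e-19 J/eV
dE = 0.0421 eV
Total band gap = E_g(bulk) + dE = 1.09 + 0.0421 = 1.1321 eV

1.1321


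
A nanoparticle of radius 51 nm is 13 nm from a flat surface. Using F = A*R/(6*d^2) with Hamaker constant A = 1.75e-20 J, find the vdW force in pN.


Convert to SI: R = 51 nm = 5.1e-08 m, d = 13 nm = 1.3e-08 m
F = A * R / (6 * d^2)
F = 1.75e-20 * 5.1e-08 / (6 * (1.3e-08)^2)
F = 8.80178e-13 N = 0.88 pN

0.88


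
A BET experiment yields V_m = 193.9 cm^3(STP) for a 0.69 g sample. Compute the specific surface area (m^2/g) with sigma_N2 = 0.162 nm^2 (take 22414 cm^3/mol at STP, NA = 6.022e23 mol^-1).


Number of moles in monolayer = V_m / 22414 = 193.9 / 22414 = 0.00865084
Number of molecules = moles * NA = 0.00865084 * 6.022e23
SA = molecules * sigma / mass
SA = (193.9 / 22414) * 6.022e23 * 0.162e-18 / 0.69
SA = 1223.1 m^2/g

1223.1


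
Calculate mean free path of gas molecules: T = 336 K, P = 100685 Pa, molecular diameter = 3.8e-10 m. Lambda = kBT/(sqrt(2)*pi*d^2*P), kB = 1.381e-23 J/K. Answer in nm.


Mean free path: lambda = kB*T / (sqrt(2) * pi * d^2 * P)
lambda = 1.381e-23 * 336 / (sqrt(2) * pi * (3.8e-10)^2 * 100685)
lambda = 7.1835e-08 m
lambda = 71.84 nm

71.84


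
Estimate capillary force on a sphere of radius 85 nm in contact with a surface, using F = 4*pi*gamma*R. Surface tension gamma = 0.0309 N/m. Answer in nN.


Convert radius: R = 85 nm = 8.5e-08 m
F = 4 * pi * gamma * R
F = 4 * pi * 0.0309 * 8.5e-08
F = 3.30056e-08 N = 33.0056 nN

33.0056


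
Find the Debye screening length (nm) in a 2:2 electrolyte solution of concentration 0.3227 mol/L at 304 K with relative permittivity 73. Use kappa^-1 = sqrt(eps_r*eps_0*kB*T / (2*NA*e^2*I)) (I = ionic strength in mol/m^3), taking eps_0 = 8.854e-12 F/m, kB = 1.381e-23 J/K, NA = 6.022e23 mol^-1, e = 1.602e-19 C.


Ionic strength I = 0.3227 * 2^2 * 1000 = 1290.8 mol/m^3
kappa^-1 = sqrt(73 * 8.854e-12 * 1.381e-23 * 304 / (2 * 6.022e23 * (1.602e-19)^2 * 1290.8))
kappa^-1 = 0.261 nm

0.261


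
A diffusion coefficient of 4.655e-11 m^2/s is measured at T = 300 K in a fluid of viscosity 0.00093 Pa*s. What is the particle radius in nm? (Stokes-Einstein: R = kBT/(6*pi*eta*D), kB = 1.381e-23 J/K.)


Stokes-Einstein: R = kB*T / (6*pi*eta*D)
R = 1.381e-23 * 300 / (6 * pi * 0.00093 * 4.655e-11)
R = 5.07705e-09 m = 5.08 nm

5.08


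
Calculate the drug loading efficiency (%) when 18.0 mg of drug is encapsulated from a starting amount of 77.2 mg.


Drug loading efficiency = (drug loaded / drug initial) * 100
DLE = 18.0 / 77.2 * 100
DLE = 0.2332 * 100
DLE = 23.32%

23.32


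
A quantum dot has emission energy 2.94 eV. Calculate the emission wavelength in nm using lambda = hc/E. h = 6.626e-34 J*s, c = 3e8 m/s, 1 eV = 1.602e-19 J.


Convert energy: E = 2.94 eV = 2.94 * 1.602e-19 = 4.70988e-19 J
lambda = h*c / E = 6.626e-34 * 3e8 / 4.70988e-19
lambda = 4.22049e-07 m = 422.0 nm

422.0


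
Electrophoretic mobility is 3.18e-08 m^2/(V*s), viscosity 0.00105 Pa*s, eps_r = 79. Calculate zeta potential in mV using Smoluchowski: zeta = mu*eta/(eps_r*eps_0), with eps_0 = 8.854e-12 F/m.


Smoluchowski equation: zeta = mu * eta / (eps_r * eps_0)
zeta = 3.18e-08 * 0.00105 / (79 * 8.854e-12)
zeta = 0.047736 V = 47.74 mV

47.74


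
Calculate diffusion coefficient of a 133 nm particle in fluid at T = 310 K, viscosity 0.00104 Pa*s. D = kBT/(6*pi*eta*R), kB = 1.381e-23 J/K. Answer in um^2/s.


Radius R = 133/2 = 66.5 nm = 6.65e-08 m
D = kB*T / (6*pi*eta*R)
D = 1.381e-23 * 310 / (6 * pi * 0.00104 * 6.65e-08)
D = 3.28397e-12 m^2/s = 3.284 um^2/s

3.284


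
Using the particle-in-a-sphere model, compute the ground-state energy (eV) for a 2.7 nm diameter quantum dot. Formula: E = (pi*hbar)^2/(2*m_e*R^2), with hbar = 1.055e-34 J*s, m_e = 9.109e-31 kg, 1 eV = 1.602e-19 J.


Radius R = 2.7/2 = 1.35 nm = 1.35e-09 m
E = (pi * 1.055e-34)^2 / (2 * 9.109e-31 * (1.35e-09)^2)
E(J) = 3.30854e-20
E = E(J) / 1.602e-19 = 0.2065 eV

0.2065


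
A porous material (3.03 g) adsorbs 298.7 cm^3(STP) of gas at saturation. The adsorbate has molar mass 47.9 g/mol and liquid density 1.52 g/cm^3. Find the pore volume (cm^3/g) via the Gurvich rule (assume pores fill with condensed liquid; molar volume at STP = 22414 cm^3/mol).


Moles adsorbed n = V_ads / 22414 = 298.7 / 22414 = 1.332649e-02 mol
Liquid volume V_liq = n * M / rho_liq = 1.332649e-02 * 47.9 / 1.52 = 0.41996 cm^3
Specific pore volume V_pore = V_liq / m_sample = 0.41996 / 3.03
V_pore = 0.1386 cm^3/g

0.1386


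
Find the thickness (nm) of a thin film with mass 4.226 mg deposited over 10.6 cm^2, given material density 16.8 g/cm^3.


Convert: m = 4.226 mg = 4.2260e-06 kg, A = 10.6 cm^2 = 1.0600e-03 m^2, rho = 16.8 g/cm^3 = 16800 kg/m^3
t = m / (A * rho)
t = 4.2260e-06 / (1.0600e-03 * 16800)
t = 2.3731e-07 m = 237.3 nm

237.3


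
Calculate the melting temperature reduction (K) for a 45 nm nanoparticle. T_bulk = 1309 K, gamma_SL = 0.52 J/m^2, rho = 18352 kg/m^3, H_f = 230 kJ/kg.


Radius R = 45/2 = 22.5 nm = 2.25e-08 m
Convert H_f = 230 kJ/kg = 230000 J/kg
dT = 2 * gamma_SL * T_bulk / (rho * H_f * R)
dT = 2 * 0.52 * 1309 / (18352 * 230000 * 2.25e-08)
dT = 14.3 K

14.3


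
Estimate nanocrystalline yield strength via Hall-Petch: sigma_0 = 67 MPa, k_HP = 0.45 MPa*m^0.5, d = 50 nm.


d = 50 nm = 5e-08 m
sqrt(d) = 0.0002236068
Hall-Petch contribution = k / sqrt(d) = 0.45 / 0.0002236068 = 2012.5 MPa
sigma = sigma_0 + k/sqrt(d) = 67 + 2012.5 = 2079.5 MPa

2079.5


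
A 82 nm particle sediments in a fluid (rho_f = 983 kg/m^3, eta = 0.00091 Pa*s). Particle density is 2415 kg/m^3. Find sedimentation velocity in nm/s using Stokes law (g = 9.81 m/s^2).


Radius R = 82/2 nm = 4.1e-08 m
Density difference = 2415 - 983 = 1432 kg/m^3
v = 2 * R^2 * (rho_p - rho_f) * g / (9 * eta)
v = 2 * (4.1e-08)^2 * 1432 * 9.81 / (9 * 0.00091)
v = 5.76668e-09 m/s = 5.7667 nm/s

5.7667


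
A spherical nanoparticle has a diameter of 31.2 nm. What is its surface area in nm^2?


Radius r = 31.2/2 = 15.6 nm
Surface area SA = 4 * pi * r^2
SA = 4 * pi * (15.6)^2
SA = 3058.15 nm^2

3058.15


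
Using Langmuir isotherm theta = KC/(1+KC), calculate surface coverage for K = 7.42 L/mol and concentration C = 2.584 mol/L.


Langmuir isotherm: theta = K*C / (1 + K*C)
K*C = 7.42 * 2.584 = 19.17328
theta = 19.17328 / (1 + 19.17328) = 19.17328 / 20.17328
theta = 0.9504

0.9504


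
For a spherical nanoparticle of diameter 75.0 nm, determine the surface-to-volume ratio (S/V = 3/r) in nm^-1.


Radius r = 75.0/2 = 37.5 nm
S/V = 3 / r = 3 / 37.5
S/V = 0.08 nm^-1

0.08


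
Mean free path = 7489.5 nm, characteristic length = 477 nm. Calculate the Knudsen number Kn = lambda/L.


Knudsen number Kn = lambda / L
Kn = 7489.5 / 477
Kn = 15.7013

15.7013


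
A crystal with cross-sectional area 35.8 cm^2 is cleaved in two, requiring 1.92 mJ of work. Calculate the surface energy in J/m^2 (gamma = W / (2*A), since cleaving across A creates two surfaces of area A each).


Convert: A = 35.8 cm^2 = 0.00358 m^2, W = 1.92 mJ = 0.00192 J
Cleaving exposes two faces of area A, so total new surface = 2*A and gamma = W / (2*A)
gamma = 0.00192 / (2 * 0.00358)
gamma = 0.268 J/m^2

0.268


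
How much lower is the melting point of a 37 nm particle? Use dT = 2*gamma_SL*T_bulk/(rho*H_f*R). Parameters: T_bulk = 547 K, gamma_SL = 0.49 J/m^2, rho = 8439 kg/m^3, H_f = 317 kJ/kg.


Radius R = 37/2 = 18.5 nm = 1.85e-08 m
Convert H_f = 317 kJ/kg = 317000 J/kg
dT = 2 * gamma_SL * T_bulk / (rho * H_f * R)
dT = 2 * 0.49 * 547 / (8439 * 317000 * 1.85e-08)
dT = 10.8 K

10.8


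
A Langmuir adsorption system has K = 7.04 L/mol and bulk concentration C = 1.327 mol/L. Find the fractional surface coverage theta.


Langmuir isotherm: theta = K*C / (1 + K*C)
K*C = 7.04 * 1.327 = 9.34208
theta = 9.34208 / (1 + 9.34208) = 9.34208 / 10.34208
theta = 0.9033

0.9033


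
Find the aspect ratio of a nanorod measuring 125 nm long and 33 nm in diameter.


Aspect ratio AR = length / diameter
AR = 125 / 33
AR = 3.79

3.79


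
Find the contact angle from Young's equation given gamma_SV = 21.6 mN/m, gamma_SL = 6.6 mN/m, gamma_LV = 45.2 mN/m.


cos(theta) = (gamma_SV - gamma_SL) / gamma_LV
cos(theta) = (21.6 - 6.6) / 45.2
cos(theta) = 0.331858
theta = arccos(0.331858) = 70.62 degrees

70.62


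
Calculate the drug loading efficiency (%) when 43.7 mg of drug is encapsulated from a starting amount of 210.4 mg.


Drug loading efficiency = (drug loaded / drug initial) * 100
DLE = 43.7 / 210.4 * 100
DLE = 0.2077 * 100
DLE = 20.77%

20.77


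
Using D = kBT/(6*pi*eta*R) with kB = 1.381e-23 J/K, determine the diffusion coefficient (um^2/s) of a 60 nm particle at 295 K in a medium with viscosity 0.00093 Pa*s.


Radius R = 60/2 = 30 nm = 3e-08 m
D = kB*T / (6*pi*eta*R)
D = 1.381e-23 * 295 / (6 * pi * 0.00093 * 3e-08)
D = 7.74659e-12 m^2/s = 7.747 um^2/s

7.747


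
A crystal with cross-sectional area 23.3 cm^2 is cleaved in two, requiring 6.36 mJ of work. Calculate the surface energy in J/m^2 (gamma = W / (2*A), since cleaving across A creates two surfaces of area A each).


Convert: A = 23.3 cm^2 = 0.00233 m^2, W = 6.36 mJ = 0.00636 J
Cleaving exposes two faces of area A, so total new surface = 2*A and gamma = W / (2*A)
gamma = 0.00636 / (2 * 0.00233)
gamma = 1.365 J/m^2

1.365


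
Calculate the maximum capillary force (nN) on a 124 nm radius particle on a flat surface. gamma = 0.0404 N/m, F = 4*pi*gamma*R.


Convert radius: R = 124 nm = 1.24e-07 m
F = 4 * pi * gamma * R
F = 4 * pi * 0.0404 * 1.24e-07
F = 6.29525e-08 N = 62.9525 nN

62.9525


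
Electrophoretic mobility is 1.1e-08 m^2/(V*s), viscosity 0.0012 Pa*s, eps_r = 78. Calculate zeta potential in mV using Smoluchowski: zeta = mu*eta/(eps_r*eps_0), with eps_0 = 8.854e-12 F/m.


Smoluchowski equation: zeta = mu * eta / (eps_r * eps_0)
zeta = 1.1e-08 * 0.0012 / (78 * 8.854e-12)
zeta = 0.019113 V = 19.11 mV

19.11


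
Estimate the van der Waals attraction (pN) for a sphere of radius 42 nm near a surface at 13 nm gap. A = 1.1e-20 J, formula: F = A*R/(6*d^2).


Convert to SI: R = 42 nm = 4.2e-08 m, d = 13 nm = 1.3e-08 m
F = A * R / (6 * d^2)
F = 1.1e-20 * 4.2e-08 / (6 * (1.3e-08)^2)
F = 4.55621e-13 N = 0.456 pN

0.456


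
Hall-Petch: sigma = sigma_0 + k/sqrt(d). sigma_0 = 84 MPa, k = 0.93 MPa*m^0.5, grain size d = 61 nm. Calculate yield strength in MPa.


d = 61 nm = 6.1e-08 m
sqrt(d) = 0.0002469818
Hall-Petch contribution = k / sqrt(d) = 0.93 / 0.0002469818 = 3765.5 MPa
sigma = sigma_0 + k/sqrt(d) = 84 + 3765.5 = 3849.5 MPa

3849.5


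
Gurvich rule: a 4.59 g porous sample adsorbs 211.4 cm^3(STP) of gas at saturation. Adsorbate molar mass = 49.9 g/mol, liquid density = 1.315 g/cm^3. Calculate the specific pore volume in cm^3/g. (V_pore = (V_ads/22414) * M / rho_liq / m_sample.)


Moles adsorbed n = V_ads / 22414 = 211.4 / 22414 = 9.431605e-03 mol
Liquid volume V_liq = n * M / rho_liq = 9.431605e-03 * 49.9 / 1.315 = 0.35790 cm^3
Specific pore volume V_pore = V_liq / m_sample = 0.35790 / 4.59
V_pore = 0.078 cm^3/g

0.078


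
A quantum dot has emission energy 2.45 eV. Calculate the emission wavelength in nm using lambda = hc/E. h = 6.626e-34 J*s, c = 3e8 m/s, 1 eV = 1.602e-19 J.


Convert energy: E = 2.45 eV = 2.45 * 1.602e-19 = 3.9249e-19 J
lambda = h*c / E = 6.626e-34 * 3e8 / 3.9249e-19
lambda = 5.06459e-07 m = 506.5 nm

506.5


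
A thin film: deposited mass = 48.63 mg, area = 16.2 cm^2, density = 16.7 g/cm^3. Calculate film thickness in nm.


Convert: m = 48.63 mg = 4.8630e-05 kg, A = 16.2 cm^2 = 1.6200e-03 m^2, rho = 16.7 g/cm^3 = 16700 kg/m^3
t = m / (A * rho)
t = 4.8630e-05 / (1.6200e-03 * 16700)
t = 1.7975e-06 m = 1797.5 nm

1797.5


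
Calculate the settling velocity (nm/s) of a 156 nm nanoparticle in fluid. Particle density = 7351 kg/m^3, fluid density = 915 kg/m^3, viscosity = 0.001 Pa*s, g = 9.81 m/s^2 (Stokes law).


Radius R = 156/2 nm = 7.8e-08 m
Density difference = 7351 - 915 = 6436 kg/m^3
v = 2 * R^2 * (rho_p - rho_f) * g / (9 * eta)
v = 2 * (7.8e-08)^2 * 6436 * 9.81 / (9 * 0.001)
v = 8.53614e-08 m/s = 85.3614 nm/s

85.3614


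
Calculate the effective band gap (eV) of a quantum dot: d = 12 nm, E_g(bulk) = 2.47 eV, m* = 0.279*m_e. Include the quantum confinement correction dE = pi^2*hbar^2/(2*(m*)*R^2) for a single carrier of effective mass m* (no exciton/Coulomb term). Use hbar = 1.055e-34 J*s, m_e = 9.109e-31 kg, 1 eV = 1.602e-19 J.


Radius R = 12/2 nm = 6e-09 m
Confinement energy dE = pi^2 * hbar^2 / (2 * m_eff * m_e * R^2)
dE = pi^2 * (1.055e-34)^2 / (2 * 0.279 * 9.109e-31 * (6e-09)^2) J, divided by 1.602e-19 J/eV
dE = 0.0375 eV
Total band gap = E_g(bulk) + dE = 2.47 + 0.0375 = 2.5075 eV

2.5075


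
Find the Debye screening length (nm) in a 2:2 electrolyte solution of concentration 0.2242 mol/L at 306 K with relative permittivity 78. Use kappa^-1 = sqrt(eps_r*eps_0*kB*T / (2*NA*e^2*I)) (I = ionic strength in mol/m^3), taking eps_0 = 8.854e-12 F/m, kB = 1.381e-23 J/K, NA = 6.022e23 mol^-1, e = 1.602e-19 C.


Ionic strength I = 0.2242 * 2^2 * 1000 = 896.8 mol/m^3
kappa^-1 = sqrt(78 * 8.854e-12 * 1.381e-23 * 306 / (2 * 6.022e23 * (1.602e-19)^2 * 896.8))
kappa^-1 = 0.324 nm

0.324
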